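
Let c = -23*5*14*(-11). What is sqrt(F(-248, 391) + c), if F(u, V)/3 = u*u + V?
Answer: sqrt(203395) ≈ 450.99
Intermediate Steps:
F(u, V) = 3*V + 3*u**2 (F(u, V) = 3*(u*u + V) = 3*(u**2 + V) = 3*(V + u**2) = 3*V + 3*u**2)
c = 17710 (c = -1610*(-11) = -23*(-770) = 17710)
sqrt(F(-248, 391) + c) = sqrt((3*391 + 3*(-248)**2) + 17710) = sqrt((1173 + 3*61504) + 17710) = sqrt((1173 + 184512) + 17710) = sqrt(185685 + 17710) = sqrt(203395)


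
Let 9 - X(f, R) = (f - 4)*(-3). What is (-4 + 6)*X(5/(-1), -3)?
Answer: -36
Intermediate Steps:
X(f, R) = -3 + 3*f (X(f, R) = 9 - (f - 4)*(-3) = 9 - (-4 + f)*(-3) = 9 - (12 - 3*f) = 9 + (-12 + 3*f) = -3 + 3*f)
(-4 + 6)*X(5/(-1), -3) = (-4 + 6)*(-3 + 3*(5/(-1))) = 2*(-3 + 3*(5*(-1))) = 2*(-3 + 3*(-5)) = 2*(-3 - 15) = 2*(-18) = -36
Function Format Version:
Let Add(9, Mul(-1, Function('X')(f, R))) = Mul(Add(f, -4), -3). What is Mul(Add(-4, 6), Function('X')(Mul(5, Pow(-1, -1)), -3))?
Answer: -36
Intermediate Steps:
Function('X')(f, R) = Add(-3, Mul(3, f)) (Function('X')(f, R) = Add(9, Mul(-1, Mul(Add(f, -4), -3))) = Add(9, Mul(-1, Mul(Add(-4, f), -3))) = Add(9, Mul(-1, Add(12, Mul(-3, f)))) = Add(9, Add(-12, Mul(3, f))) = Add(-3, Mul(3, f)))
Mul(Add(-4, 6), Function('X')(Mul(5, Pow(-1, -1)), -3)) = Mul(Add(-4, 6), Add(-3, Mul(3, Mul(5, Pow(-1, -1))))) = Mul(2, Add(-3, Mul(3, Mul(5, -1)))) = Mul(2, Add(-3, Mul(3, -5))) = Mul(2, Add(-3, -15)) = Mul(2, -18) = -36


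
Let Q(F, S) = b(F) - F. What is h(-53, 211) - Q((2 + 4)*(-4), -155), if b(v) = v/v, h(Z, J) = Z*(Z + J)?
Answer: -8399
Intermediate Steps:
h(Z, J) = Z*(J + Z)
b(v) = 1
Q(F, S) = 1 - F
h(-53, 211) - Q((2 + 4)*(-4), -155) = -53*(211 - 53) - (1 - (2 + 4)*(-4)) = -53*158 - (1 - 6*(-4)) = -8374 - (1 - 1*(-24)) = -8374 - (1 + 24) = -8374 - 1*25 = -8374 - 25 = -8399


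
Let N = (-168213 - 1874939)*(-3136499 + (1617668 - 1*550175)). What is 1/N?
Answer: 1/4227293746912 ≈ 2.3656e-13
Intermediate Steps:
N = 4227293746912 (N = -2043152*(-3136499 + (1617668 - 550175)) = -2043152*(-3136499 + 1067493) = -2043152*(-2069006) = 4227293746912)
1/N = 1/4227293746912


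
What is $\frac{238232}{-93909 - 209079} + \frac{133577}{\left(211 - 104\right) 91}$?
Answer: $\frac{1362591539}{105364077} \approx 12.932$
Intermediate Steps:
$\frac{238232}{-93909 - 209079} + \frac{133577}{\left(211 - 104\right) 91} = \frac{238232}{-93909 - 209079} + \frac{133577}{107 \cdot 91} = \frac{238232}{-302988} + \frac{133577}{9737} = 238232 \left(- \frac{1}{302988}\right) + 133577 \cdot \frac{1}{9737} = - \frac{59558}{75747} + \frac{133577}{9737} = \frac{1362591539}{105364077}$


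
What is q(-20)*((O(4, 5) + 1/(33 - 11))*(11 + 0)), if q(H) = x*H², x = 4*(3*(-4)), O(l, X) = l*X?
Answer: -4233600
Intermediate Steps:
O(l, X) = X*l
x = -48 (x = 4*(-12) = -48)
q(H) = -48*H²
q(-20)*((O(4, 5) + 1/(33 - 11))*(11 + 0)) = (-48*(-20)²)*((5*4 + 1/(33 - 11))*(11 + 0)) = (-48*400)*((20 + 1/22)*11) = -19200*(20 + 1/22)*11 = -4233600*11/11 = -19200*441/2 = -4233600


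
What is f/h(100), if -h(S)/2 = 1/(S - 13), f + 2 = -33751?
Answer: 2936511/2 ≈ 1.4683e+6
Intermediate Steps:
f = -33753 (f = -2 - 33751 = -33753)
h(S) = -2/(-13 + S) (h(S) = -2/(S - 13) = -2/(-13 + S))
f/h(100) = -33753/((-2/(-13 + 100))) = -33753/((-2/87)) = -33753/((-2*1/87)) = -33753/(-2/87) = -33753*(-87/2) = 2936511/2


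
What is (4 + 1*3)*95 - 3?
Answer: 662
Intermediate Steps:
(4 + 1*3)*95 - 3 = (4 + 3)*95 - 3 = 7*95 - 3 = 665 - 3 = 662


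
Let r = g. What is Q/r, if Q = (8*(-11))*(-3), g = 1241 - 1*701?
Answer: 22/45 ≈ 0.48889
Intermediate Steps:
g = 540 (g = 1241 - 701 = 540)
r = 540
Q = 264 (Q = -88*(-3) = 264)
Q/r = 264/540 = 264*(1/540) = 22/45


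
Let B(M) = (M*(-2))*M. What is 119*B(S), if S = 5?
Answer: -5950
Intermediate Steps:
B(M) = -2*M² (B(M) = (-2*M)*M = -2*M²)
119*B(S) = 119*(-2*5²) = 119*(-2*25) = 119*(-50) = -5950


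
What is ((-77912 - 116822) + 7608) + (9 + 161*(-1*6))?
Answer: -188083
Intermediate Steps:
((-77912 - 116822) + 7608) + (9 + 161*(-1*6)) = (-194734 + 7608) + (9 + 161*(-6)) = -187126 + (9 - 966) = -187126 - 957 = -188083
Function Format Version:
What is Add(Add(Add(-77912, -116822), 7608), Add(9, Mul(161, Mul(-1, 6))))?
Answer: -188083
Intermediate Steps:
Add(Add(Add(-77912, -116822), 7608), Add(9, Mul(161, Mul(-1, 6)))) = Add(Add(-194734, 7608), Add(9, Mul(161, -6))) = Add(-187126, Add(9, -966)) = Add(-187126, -957) = -188083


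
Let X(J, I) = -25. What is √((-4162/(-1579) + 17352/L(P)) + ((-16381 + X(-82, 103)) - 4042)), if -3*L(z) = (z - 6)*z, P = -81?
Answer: I*√385970843557522/137373 ≈ 143.01*I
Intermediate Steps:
L(z) = -z*(-6 + z)/3 (L(z) = -(z - 6)*z/3 = -(-6 + z)*z/3 = -z*(-6 + z)/3)
√((-4162/(-1579) + 17352/L(P)) + ((-16381 + X(-82, 103)) - 4042)) = √((-4162/(-1579) + 17352/(((⅓)*(-81)*(6 - 1*(-81))))) + ((-16381 - 25) - 4042)) = √((-4162*(-1/1579) + 17352/(((⅓)*(-81)*(6 + 81)))) + (-16406 - 4042)) = √((4162/1579 + 17352/(((⅓)*(-81)*87))) - 20448) = √((4162/1579 + 17352/(-2349)) - 20448) = √((4162/1579 + 17352*(-1/2349)) - 20448) = √((4162/1579 - 1928/261) - 20448) = √(-1958030/412119 - 20448) = √(-8428967342/412119) = I*√385970843557522/137373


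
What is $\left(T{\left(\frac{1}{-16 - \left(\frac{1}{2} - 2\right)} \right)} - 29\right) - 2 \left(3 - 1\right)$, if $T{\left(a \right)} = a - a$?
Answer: $-33$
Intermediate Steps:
$T{\left(a \right)} = 0$
$\left(T{\left(\frac{1}{-16 - \left(\frac{1}{2} - 2\right)} \right)} - 29\right) - 2 \left(3 - 1\right) = \left(0 - 29\right) - 2 \left(3 - 1\right) = -29 - 4 = -33$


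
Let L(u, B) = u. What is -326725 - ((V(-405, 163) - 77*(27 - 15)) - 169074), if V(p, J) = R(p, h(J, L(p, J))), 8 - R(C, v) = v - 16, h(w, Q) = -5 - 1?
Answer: -156757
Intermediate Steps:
h(w, Q) = -6
R(C, v) = 24 - v (R(C, v) = 8 - (v - 16) = 8 - (-16 + v) = 8 + (16 - v) = 24 - v)
V(p, J) = 30 (V(p, J) = 24 - 1*(-6) = 24 + 6 = 30)
-326725 - ((V(-405, 163) - 77*(27 - 15)) - 169074) = -326725 - ((30 - 77*(27 - 15)) - 169074) = -326725 - ((30 - 77*12) - 169074) = -326725 - ((30 - 924) - 169074) = -326725 - (-894 - 169074) = -326725 - 1*(-169968) = -326725 + 169968 = -156757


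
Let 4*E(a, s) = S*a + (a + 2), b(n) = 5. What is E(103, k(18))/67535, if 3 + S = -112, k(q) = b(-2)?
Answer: -587/13507 ≈ -0.043459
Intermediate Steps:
k(q) = 5
S = -115 (S = -3 - 112 = -115)
E(a, s) = ½ - 57*a/2 (E(a, s) = (-115*a + (a + 2))/4 = (-115*a + (2 + a))/4 = (2 - 114*a)/4 = ½ - 57*a/2)
E(103, k(18))/67535 = (½ - 57/2*103)/67535 = (½ - 5871/2)*(1/67535) = -2935*1/67535 = -587/13507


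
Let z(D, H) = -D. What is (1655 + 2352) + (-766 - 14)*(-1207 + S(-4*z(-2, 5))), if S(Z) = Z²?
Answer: 895547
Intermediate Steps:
(1655 + 2352) + (-766 - 14)*(-1207 + S(-4*z(-2, 5))) = (1655 + 2352) + (-766 - 14)*(-1207 + (-(-4)*(-2))²) = 4007 - 780*(-1207 + (-4*2)²) = 4007 - 780*(-1207 + (-8)²) = 4007 - 780*(-1207 + 64) = 4007 - 780*(-1143) = 4007 + 891540 = 895547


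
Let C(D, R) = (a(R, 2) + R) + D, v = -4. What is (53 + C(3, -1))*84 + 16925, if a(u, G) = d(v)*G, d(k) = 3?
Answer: 22049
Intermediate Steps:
a(u, G) = 3*G
C(D, R) = 6 + D + R (C(D, R) = (3*2 + R) + D = (6 + R) + D = 6 + D + R)
(53 + C(3, -1))*84 + 16925 = (53 + (6 + 3 - 1))*84 + 16925 = (53 + 8)*84 + 16925 = 61*84 + 16925 = 5124 + 16925 = 22049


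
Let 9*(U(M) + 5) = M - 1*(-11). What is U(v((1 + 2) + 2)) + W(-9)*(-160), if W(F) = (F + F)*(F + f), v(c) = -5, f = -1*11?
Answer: -172813/3 ≈ -57604.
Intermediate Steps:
f = -11
W(F) = 2*F*(-11 + F) (W(F) = (F + F)*(F - 11) = (2*F)*(-11 + F) = 2*F*(-11 + F))
U(M) = -34/9 + M/9 (U(M) = -5 + (M - 1*(-11))/9 = -5 + (M + 11)/9 = -5 + (11 + M)/9 = -5 + (11/9 + M/9) = -34/9 + M/9)
U(v((1 + 2) + 2)) + W(-9)*(-160) = (-34/9 + (⅑)*(-5)) + (2*(-9)*(-11 - 9))*(-160) = (-34/9 - 5/9) + (2*(-9)*(-20))*(-160) = -13/3 + 360*(-160) = -13/3 - 57600 = -172813/3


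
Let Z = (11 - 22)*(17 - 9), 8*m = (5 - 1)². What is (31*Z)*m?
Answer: -5456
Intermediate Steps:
m = 2 (m = (5 - 1)²/8 = (⅛)*4² = (⅛)*16 = 2)
Z = -88 (Z = -11*8 = -88)
(31*Z)*m = (31*(-88))*2 = -2728*2 = -5456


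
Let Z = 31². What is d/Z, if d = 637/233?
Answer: 637/223913 ≈ 0.0028449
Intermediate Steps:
d = 637/233 (d = 637*(1/233) = 637/233 ≈ 2.7339)
Z = 961
d/Z = (637/233)/961 = (637/233)*(1/961) = 637/223913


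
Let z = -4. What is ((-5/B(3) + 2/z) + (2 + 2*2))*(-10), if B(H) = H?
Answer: -115/3 ≈ -38.333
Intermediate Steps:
((-5/B(3) + 2/z) + (2 + 2*2))*(-10) = ((-5/3 + 2/(-4)) + (2 + 2*2))*(-10) = ((-5*⅓ + 2*(-¼)) + (2 + 4))*(-10) = ((-5/3 - ½) + 6)*(-10) = (-13/6 + 6)*(-10) = (23/6)*(-10) = -115/3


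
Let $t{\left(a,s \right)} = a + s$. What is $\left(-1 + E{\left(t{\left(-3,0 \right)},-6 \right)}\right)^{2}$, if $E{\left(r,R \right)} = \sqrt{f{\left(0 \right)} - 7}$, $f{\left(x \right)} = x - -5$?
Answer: $\left(1 - i \sqrt{2}\right)^{2} \approx -1.0 - 2.8284 i$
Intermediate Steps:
$f{\left(x \right)} = 5 + x$ ($f{\left(x \right)} = x + 5 = 5 + x$)
$E{\left(r,R \right)} = i \sqrt{2}$ ($E{\left(r,R \right)} = \sqrt{\left(5 + 0\right) - 7} = \sqrt{5 - 7} = \sqrt{-2} = i \sqrt{2}$)
$\left(-1 + E{\left(t{\left(-3,0 \right)},-6 \right)}\right)^{2} = \left(-1 + i \sqrt{2}\right)^{2}$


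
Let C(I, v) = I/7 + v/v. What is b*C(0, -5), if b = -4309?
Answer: -4309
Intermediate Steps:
C(I, v) = 1 + I/7 (C(I, v) = I*(1/7) + 1 = I/7 + 1 = 1 + I/7)
b*C(0, -5) = -4309*(1 + (1/7)*0) = -4309*(1 + 0) = -4309*1 = -4309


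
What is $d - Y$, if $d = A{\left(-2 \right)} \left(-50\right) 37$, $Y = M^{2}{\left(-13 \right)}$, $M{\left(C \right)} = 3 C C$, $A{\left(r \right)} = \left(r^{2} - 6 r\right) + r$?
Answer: $-282949$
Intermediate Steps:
$A{\left(r \right)} = r^{2} - 5 r$
$M{\left(C \right)} = 3 C^{2}$
$Y = 257049$ ($Y = \left(3 \left(-13\right)^{2}\right)^{2} = \left(3 \cdot 169\right)^{2} = 507^{2} = 257049$)
$d = -25900$ ($d = - 2 \left(-5 - 2\right) \left(-50\right) 37 = \left(-2\right) \left(-7\right) \left(-50\right) 37 = 14 \left(-50\right) 37 = \left(-700\right) 37 = -25900$)
$d - Y = -25900 - 257049 = -282949$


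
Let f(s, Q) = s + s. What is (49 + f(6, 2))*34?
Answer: 2074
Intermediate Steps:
f(s, Q) = 2*s
(49 + f(6, 2))*34 = (49 + 2*6)*34 = (49 + 12)*34 = 61*34 = 2074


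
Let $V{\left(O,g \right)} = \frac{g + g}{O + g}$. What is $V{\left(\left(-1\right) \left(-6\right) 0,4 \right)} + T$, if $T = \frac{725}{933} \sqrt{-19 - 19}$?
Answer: $2 + \frac{725 i \sqrt{38}}{933} \approx 2.0 + 4.7901 i$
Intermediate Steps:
$V{\left(O,g \right)} = \frac{2 g}{O + g}$
$T = \frac{725 i \sqrt{38}}{933}$ ($T = 725 \cdot \frac{1}{933} \sqrt{-38} = \frac{725 i \sqrt{38}}{933} \approx 4.7901 i$)
$V{\left(\left(-1\right) \left(-6\right) 0,4 \right)} + T = 2 \cdot 4 \frac{1}{\left(-1\right) \left(-6\right) 0 + 4} + \frac{725 i \sqrt{38}}{933} = 2 \cdot 4 \frac{1}{6 \cdot 0 + 4} + \frac{725 i \sqrt{38}}{933} = 2 \cdot 4 \frac{1}{0 + 4} + \frac{725 i \sqrt{38}}{933} = 2 \cdot 4 \cdot \frac{1}{4} + \frac{725 i \sqrt{38}}{933} = 2 + \frac{725 i \sqrt{38}}{933}$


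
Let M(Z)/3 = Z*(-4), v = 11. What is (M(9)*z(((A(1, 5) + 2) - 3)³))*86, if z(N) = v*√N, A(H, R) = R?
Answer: -817344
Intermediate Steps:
M(Z) = -12*Z (M(Z) = 3*(Z*(-4)) = 3*(-4*Z) = -12*Z)
z(N) = 11*√N
(M(9)*z(((A(1, 5) + 2) - 3)³))*86 = ((-12*9)*(11*√(((5 + 2) - 3)³)))*86 = -1188*√((7 - 3)³)*86 = -1188*√(4³)*86 = -1188*√64*86 = -1188*8*86 = -108*88*86 = -9504*86 = -817344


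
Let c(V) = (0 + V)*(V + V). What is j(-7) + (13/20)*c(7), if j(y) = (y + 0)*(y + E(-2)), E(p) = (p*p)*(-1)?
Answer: 1407/10 ≈ 140.70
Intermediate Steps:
E(p) = -p**2 (E(p) = p**2*(-1) = -p**2)
c(V) = 2*V**2 (c(V) = V*(2*V) = 2*V**2)
j(y) = y*(-4 + y) (j(y) = (y + 0)*(y - 1*(-2)**2) = y*(y - 1*4) = y*(y - 4) = y*(-4 + y))
j(-7) + (13/20)*c(7) = -7*(-4 - 7) + (13/20)*(2*7**2) = -7*(-11) + (13*(1/20))*(2*49) = 77 + (13/20)*98 = 77 + 637/10 = 1407/10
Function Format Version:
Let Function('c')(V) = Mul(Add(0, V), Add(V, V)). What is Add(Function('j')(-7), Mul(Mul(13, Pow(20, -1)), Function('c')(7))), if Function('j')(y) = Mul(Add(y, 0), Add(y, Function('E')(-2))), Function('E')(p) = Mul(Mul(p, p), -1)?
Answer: Rational(1407, 10) ≈ 140.70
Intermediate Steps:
Function('E')(p) = Mul(-1, Pow(p, 2)) (Function('E')(p) = Mul(Pow(p, 2), -1) = Mul(-1, Pow(p, 2)))
Function('c')(V) = Mul(2, Pow(V, 2)) (Function('c')(V) = Mul(V, Mul(2, V)) = Mul(2, Pow(V, 2)))
Function('j')(y) = Mul(y, Add(-4, y)) (Function('j')(y) = Mul(Add(y, 0), Add(y, Mul(-1, Pow(-2, 2)))) = Mul(y, Add(y, Mul(-1, 4))) = Mul(y, Add(y, -4)) = Mul(y, Add(-4, y)))
Add(Function('j')(-7), Mul(Mul(13, Pow(20, -1)), Function('c')(7))) = Add(Mul(-7, Add(-4, -7)), Mul(Mul(13, Pow(20, -1)), Mul(2, Pow(7, 2)))) = Add(Mul(-7, -11), Mul(Mul(13, Rational(1, 20)), Mul(2, 49))) = Add(77, Mul(Rational(13, 20), 98)) = Add(77, Rational(637, 10)) = Rational(1407, 10)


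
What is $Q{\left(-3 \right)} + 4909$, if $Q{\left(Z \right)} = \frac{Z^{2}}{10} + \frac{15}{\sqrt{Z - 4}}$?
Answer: $\frac{49099}{10} - \frac{15 i \sqrt{7}}{7} \approx 4909.9 - 5.6695 i$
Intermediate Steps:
$Q{\left(Z \right)} = \frac{15}{\sqrt{-4 + Z}} + \frac{Z^{2}}{10}$ ($Q{\left(Z \right)} = Z^{2} \cdot \frac{1}{10} + \frac{15}{\sqrt{-4 + Z}} = \frac{Z^{2}}{10} + \frac{15}{\sqrt{-4 + Z}} = \frac{15}{\sqrt{-4 + Z}} + \frac{Z^{2}}{10}$)
$Q{\left(-3 \right)} + 4909 = \left(\frac{15}{\sqrt{-4 - 3}} + \frac{\left(-3\right)^{2}}{10}\right) + 4909 = \left(\frac{15}{i \sqrt{7}} + \frac{1}{10} \cdot 9\right) + 4909 = \left(15 \left(- \frac{i \sqrt{7}}{7}\right) + \frac{9}{10}\right) + 4909 = \left(- \frac{15 i \sqrt{7}}{7} + \frac{9}{10}\right) + 4909 = \left(\frac{9}{10} - \frac{15 i \sqrt{7}}{7}\right) + 4909 = \frac{49099}{10} - \frac{15 i \sqrt{7}}{7}$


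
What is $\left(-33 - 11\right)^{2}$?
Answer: $1936$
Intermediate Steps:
$\left(-33 - 11\right)^{2} = \left(-44\right)^{2} = 1936$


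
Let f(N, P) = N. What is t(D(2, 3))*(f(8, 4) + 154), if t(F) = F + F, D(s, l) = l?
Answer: 972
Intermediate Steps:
t(F) = 2*F
t(D(2, 3))*(f(8, 4) + 154) = (2*3)*(8 + 154) = 6*162 = 972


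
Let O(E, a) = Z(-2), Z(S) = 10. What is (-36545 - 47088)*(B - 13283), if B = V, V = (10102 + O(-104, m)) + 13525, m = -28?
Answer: -865936082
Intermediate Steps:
O(E, a) = 10
V = 23637 (V = (10102 + 10) + 13525 = 10112 + 13525 = 23637)
B = 23637
(-36545 - 47088)*(B - 13283) = (-36545 - 47088)*(23637 - 13283) = -83633*10354 = -865936082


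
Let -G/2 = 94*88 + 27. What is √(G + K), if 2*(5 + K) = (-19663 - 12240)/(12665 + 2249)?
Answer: I*√3693199956459/14914 ≈ 128.86*I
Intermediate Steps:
K = -181043/29828 (K = -5 + ((-19663 - 12240)/(12665 + 2249))/2 = -5 + (-31903/14914)/2 = -5 + (-31903*1/14914)/2 = -5 + (½)*(-31903/14914) = -5 - 31903/29828 = -181043/29828 ≈ -6.0696)
G = -16598 (G = -2*(94*88 + 27) = -2*(8272 + 27) = -2*8299 = -16598)
√(G + K) = √(-16598 - 181043/29828) = √(-495266187/29828) = I*√3693199956459/14914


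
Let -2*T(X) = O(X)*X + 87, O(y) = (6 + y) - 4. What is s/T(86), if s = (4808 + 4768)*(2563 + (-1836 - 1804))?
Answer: 20626704/7655 ≈ 2694.5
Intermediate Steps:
O(y) = 2 + y
s = -10313352 (s = 9576*(2563 - 3640) = 9576*(-1077) = -10313352)
T(X) = -87/2 - X*(2 + X)/2 (T(X) = -((2 + X)*X + 87)/2 = -(X*(2 + X) + 87)/2 = -(87 + X*(2 + X))/2 = -87/2 - X*(2 + X)/2)
s/T(86) = -10313352/(-87/2 - 1/2*86*(2 + 86)) = -10313352/(-87/2 - 1/2*86*88) = -10313352/(-87/2 - 3784) = -10313352/(-7655/2) = -10313352*(-2/7655) = 20626704/7655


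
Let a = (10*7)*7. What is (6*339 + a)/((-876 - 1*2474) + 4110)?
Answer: 631/190 ≈ 3.3211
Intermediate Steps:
a = 490 (a = 70*7 = 490)
(6*339 + a)/((-876 - 1*2474) + 4110) = (6*339 + 490)/((-876 - 1*2474) + 4110) = (2034 + 490)/((-876 - 2474) + 4110) = 2524/(-3350 + 4110) = 2524/760 = 2524*(1/760) = 631/190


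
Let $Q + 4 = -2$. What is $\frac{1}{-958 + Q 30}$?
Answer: $- \frac{1}{1138} \approx -0.00087873$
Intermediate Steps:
$Q = -6$ ($Q = -4 - 2 = -6$)
$\frac{1}{-958 + Q 30} = \frac{1}{-958 - 180} = \frac{1}{-1138} = - \frac{1}{1138}$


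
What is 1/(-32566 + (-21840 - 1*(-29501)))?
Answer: -1/24905 ≈ -4.0153e-5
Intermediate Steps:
1/(-32566 + (-21840 - 1*(-29501))) = 1/(-32566 + (-21840 + 29501)) = 1/(-32566 + 7661) = 1/(-24905) = -1/24905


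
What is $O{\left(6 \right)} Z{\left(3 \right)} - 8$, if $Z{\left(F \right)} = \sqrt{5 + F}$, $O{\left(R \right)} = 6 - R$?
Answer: $-8$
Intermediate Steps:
$O{\left(6 \right)} Z{\left(3 \right)} - 8 = \left(6 - 6\right) \sqrt{5 + 3} - 8 = \left(6 - 6\right) \sqrt{8} - 8 = 0 \cdot 2 \sqrt{2} - 8 = 0 - 8 = -8$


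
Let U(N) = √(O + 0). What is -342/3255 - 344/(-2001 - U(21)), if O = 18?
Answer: 96799726/1448107185 - 344*√2/1334661 ≈ 0.066481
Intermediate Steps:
U(N) = 3*√2 (U(N) = √(18 + 0) = √18 = 3*√2)
-342/3255 - 344/(-2001 - U(21)) = -342/3255 - 344/(-2001 - 3*√2) = -342*1/3255 - 344/(-2001 - 3*√2) = -114/1085 - 344/(-2001 - 3*√2)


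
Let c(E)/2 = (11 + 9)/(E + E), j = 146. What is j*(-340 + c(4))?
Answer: -48910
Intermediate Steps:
c(E) = 20/E (c(E) = 2*((11 + 9)/(E + E)) = 2*(20/((2*E))) = 2*(20*(1/(2*E))) = 2*(10/E) = 20/E)
j*(-340 + c(4)) = 146*(-340 + 20/4) = 146*(-340 + 20*(1/4)) = 146*(-340 + 5) = 146*(-335) = -48910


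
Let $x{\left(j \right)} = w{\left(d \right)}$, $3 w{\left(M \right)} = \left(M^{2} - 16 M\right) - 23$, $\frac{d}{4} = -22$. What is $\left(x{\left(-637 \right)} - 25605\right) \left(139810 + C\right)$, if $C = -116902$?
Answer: $-516850296$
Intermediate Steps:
$d = -88$ ($d = 4 \left(-22\right) = -88$)
$w{\left(M \right)} = - \frac{23}{3} - \frac{16 M}{3} + \frac{M^{2}}{3}$ ($w{\left(M \right)} = \frac{\left(M^{2} - 16 M\right) - 23}{3} = \frac{-23 + M^{2} - 16 M}{3} = - \frac{23}{3} - \frac{16 M}{3} + \frac{M^{2}}{3}$)
$x{\left(j \right)} = 3043$ ($x{\left(j \right)} = - \frac{23}{3} - - \frac{1408}{3} + \frac{\left(-88\right)^{2}}{3} = - \frac{23}{3} + \frac{1408}{3} + \frac{1}{3} \cdot 7744 = - \frac{23}{3} + \frac{1408}{3} + \frac{7744}{3} = 3043$)
$\left(x{\left(-637 \right)} - 25605\right) \left(139810 + C\right) = \left(3043 - 25605\right) \left(139810 - 116902\right) = \left(-22562\right) 22908 = -516850296$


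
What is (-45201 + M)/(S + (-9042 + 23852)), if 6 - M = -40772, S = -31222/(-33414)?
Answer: -73895061/247446281 ≈ -0.29863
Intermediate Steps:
S = 15611/16707 (S = -31222*(-1/33414) = 15611/16707 ≈ 0.93440)
M = 40778 (M = 6 - 1*(-40772) = 6 + 40772 = 40778)
(-45201 + M)/(S + (-9042 + 23852)) = (-45201 + 40778)/(15611/16707 + (-9042 + 23852)) = -4423/(15611/16707 + 14810) = -4423/247446281/16707 = -4423*16707/247446281 = -73895061/247446281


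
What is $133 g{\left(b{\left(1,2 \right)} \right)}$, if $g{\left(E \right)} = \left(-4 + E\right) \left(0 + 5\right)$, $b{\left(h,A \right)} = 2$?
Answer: $-1330$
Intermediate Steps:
$g{\left(E \right)} = -20 + 5 E$ ($g{\left(E \right)} = \left(-4 + E\right) 5 = -20 + 5 E$)
$133 g{\left(b{\left(1,2 \right)} \right)} = 133 \left(-20 + 5 \cdot 2\right) = 133 \left(-20 + 10\right) = 133 \left(-10\right) = -1330$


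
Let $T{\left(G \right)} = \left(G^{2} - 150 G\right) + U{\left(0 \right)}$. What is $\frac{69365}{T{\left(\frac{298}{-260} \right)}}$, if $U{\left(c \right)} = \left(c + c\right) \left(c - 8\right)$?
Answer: $\frac{1172268500}{2927701} \approx 400.41$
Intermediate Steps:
$U{\left(c \right)} = 2 c \left(-8 + c\right)$
$T{\left(G \right)} = G^{2} - 150 G$ ($T{\left(G \right)} = \left(G^{2} - 150 G\right) + 2 \cdot 0 \left(-8 + 0\right) = \left(G^{2} - 150 G\right) + 2 \cdot 0 \left(-8\right) = \left(G^{2} - 150 G\right) + 0 = G^{2} - 150 G$)
$\frac{69365}{T{\left(\frac{298}{-260} \right)}} = \frac{69365}{\frac{298}{-260} \left(-150 + \frac{298}{-260}\right)} = \frac{69365}{298 \left(- \frac{1}{260}\right) \left(-150 + 298 \left(- \frac{1}{260}\right)\right)} = \frac{69365}{\left(- \frac{149}{130}\right) \left(-150 - \frac{149}{130}\right)} = \frac{69365}{\left(- \frac{149}{130}\right) \left(- \frac{19649}{130}\right)} = \frac{69365}{\frac{2927701}{16900}} = 69365 \cdot \frac{16900}{2927701} = \frac{1172268500}{2927701}$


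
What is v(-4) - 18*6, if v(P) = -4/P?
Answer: -107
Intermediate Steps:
v(-4) - 18*6 = -4/(-4) - 18*6 = -4*(-1/4) - 108 = 1 - 108 = -107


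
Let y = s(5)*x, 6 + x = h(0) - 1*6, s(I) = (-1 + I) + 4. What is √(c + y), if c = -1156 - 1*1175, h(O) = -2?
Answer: I*√2443 ≈ 49.427*I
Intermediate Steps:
s(I) = 3 + I
x = -14 (x = -6 + (-2 - 1*6) = -6 + (-2 - 6) = -6 - 8 = -14)
c = -2331 (c = -1156 - 1175 = -2331)
y = -112 (y = (3 + 5)*(-14) = 8*(-14) = -112)
√(c + y) = √(-2331 - 112) = √(-2443) = I*√2443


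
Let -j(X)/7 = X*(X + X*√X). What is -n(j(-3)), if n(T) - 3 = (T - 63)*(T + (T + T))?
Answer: 11904 - 35721*I*√3 ≈ 11904.0 - 61871.0*I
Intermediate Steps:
j(X) = -7*X*(X + X^(3/2)) (j(X) = -7*X*(X + X*√X) = -7*X*(X + X^(3/2)))
n(T) = 3 + 3*T*(-63 + T) (n(T) = 3 + (T - 63)*(T + (T + T)) = 3 + (-63 + T)*(T + 2*T) = 3 + (-63 + T)*(3*T) = 3 + 3*T*(-63 + T))
-n(j(-3)) = -(3 - 189*(-7*(-3)² - 63*I*√3) + 3*(-7*(-3)² - 63*I*√3)²) = -(3 - 189*(-7*9 - 63*I*√3) + 3*(-7*9 - 63*I*√3)²) = -(3 - 189*(-63 - 63*I*√3) + 3*(-63 - 63*I*√3)²) = -(3 + (11907 + 11907*I*√3) + 3*(-63 - 63*I*√3)²) = -(11910 + 3*(-63 - 63*I*√3)² + 11907*I*√3) = -11910 - 3*(-63 - 63*I*√3)² - 11907*I*√3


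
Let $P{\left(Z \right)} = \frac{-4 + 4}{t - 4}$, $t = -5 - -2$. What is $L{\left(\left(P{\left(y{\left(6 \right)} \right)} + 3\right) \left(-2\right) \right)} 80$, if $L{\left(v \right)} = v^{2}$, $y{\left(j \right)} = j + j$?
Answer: $2880$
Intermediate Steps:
$t = -3$ ($t = -5 + 2 = -3$)
$y{\left(j \right)} = 2 j$
$P{\left(Z \right)} = 0$ ($P{\left(Z \right)} = \frac{-4 + 4}{-3 - 4} = \frac{0}{-7} = 0 \left(- \frac{1}{7}\right) = 0$)
$L{\left(\left(P{\left(y{\left(6 \right)} \right)} + 3\right) \left(-2\right) \right)} 80 = \left(\left(0 + 3\right) \left(-2\right)\right)^{2} \cdot 80 = \left(3 \left(-2\right)\right)^{2} \cdot 80 = \left(-6\right)^{2} \cdot 80 = 36 \cdot 80 = 2880$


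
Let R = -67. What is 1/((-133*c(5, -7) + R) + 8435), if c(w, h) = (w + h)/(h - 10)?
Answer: 17/141990 ≈ 0.00011973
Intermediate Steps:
c(w, h) = (h + w)/(-10 + h)
1/((-133*c(5, -7) + R) + 8435) = 1/((-133*(-7 + 5)/(-10 - 7) - 67) + 8435) = 1/((-133*(-2)/(-17) - 67) + 8435) = 1/((-(-133)*(-2)/17 - 67) + 8435) = 1/((-133*2/17 - 67) + 8435) = 1/((-266/17 - 67) + 8435) = 1/(-1405/17 + 8435) = 1/(141990/17) = 17/141990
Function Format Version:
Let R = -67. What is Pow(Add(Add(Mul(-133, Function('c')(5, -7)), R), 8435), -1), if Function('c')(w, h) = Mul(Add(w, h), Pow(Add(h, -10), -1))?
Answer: Rational(17, 141990) ≈ 0.00011973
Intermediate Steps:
Function('c')(w, h) = Mul(Pow(Add(-10, h), -1), Add(h, w)) (Function('c')(w, h) = Mul(Add(h, w), Pow(Add(-10, h), -1)) = Mul(Pow(Add(-10, h), -1), Add(h, w)))
Pow(Add(Add(Mul(-133, Function('c')(5, -7)), R), 8435), -1) = Pow(Add(Add(Mul(-133, Mul(Pow(Add(-10, -7), -1), Add(-7, 5))), -67), 8435), -1) = Pow(Add(Add(Mul(-133, Mul(Pow(-17, -1), -2)), -67), 8435), -1) = Pow(Add(Add(Mul(-133, Mul(Rational(-1, 17), -2)), -67), 8435), -1) = Pow(Add(Add(Mul(-133, Rational(2, 17)), -67), 8435), -1) = Pow(Add(Add(Rational(-266, 17), -67), 8435), -1) = Pow(Add(Rational(-1405, 17), 8435), -1) = Pow(Rational(141990, 17), -1) = Rational(17, 141990)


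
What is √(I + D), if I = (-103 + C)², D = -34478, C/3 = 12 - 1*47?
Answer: √8786 ≈ 93.734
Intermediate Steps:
C = -105 (C = 3*(12 - 1*47) = 3*(12 - 47) = 3*(-35) = -105)
I = 43264 (I = (-103 - 105)² = (-208)² = 43264)
√(I + D) = √(43264 - 34478) = √8786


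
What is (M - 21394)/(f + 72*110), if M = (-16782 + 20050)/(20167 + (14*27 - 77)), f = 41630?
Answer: -2545867/5896450 ≈ -0.43176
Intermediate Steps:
M = 19/119 (M = 3268/(20167 + (378 - 77)) = 3268/(20167 + 301) = 3268/20468 = 3268*(1/20468) = 19/119 ≈ 0.15966)
(M - 21394)/(f + 72*110) = (19/119 - 21394)/(41630 + 72*110) = -2545867/(119*(41630 + 7920)) = -2545867/119/49550 = -2545867/119*1/49550 = -2545867/5896450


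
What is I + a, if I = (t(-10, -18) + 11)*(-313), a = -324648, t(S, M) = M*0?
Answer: -328091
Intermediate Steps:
t(S, M) = 0
I = -3443 (I = (0 + 11)*(-313) = 11*(-313) = -3443)
I + a = -3443 - 324648 = -328091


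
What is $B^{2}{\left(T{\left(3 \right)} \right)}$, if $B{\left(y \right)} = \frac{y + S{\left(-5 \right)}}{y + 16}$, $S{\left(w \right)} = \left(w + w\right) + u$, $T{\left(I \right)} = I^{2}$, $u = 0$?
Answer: $\frac{1}{625} \approx 0.0016$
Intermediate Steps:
$S{\left(w \right)} = 2 w$ ($S{\left(w \right)} = \left(w + w\right) + 0 = 2 w + 0 = 2 w$)
$B{\left(y \right)} = \frac{-10 + y}{16 + y}$ ($B{\left(y \right)} = \frac{y + 2 \left(-5\right)}{y + 16} = \frac{y - 10}{16 + y} = \frac{-10 + y}{16 + y}$)
$B^{2}{\left(T{\left(3 \right)} \right)} = \left(\frac{-10 + 3^{2}}{16 + 3^{2}}\right)^{2} = \left(\frac{-10 + 9}{16 + 9}\right)^{2} = \left(\frac{1}{25} \left(-1\right)\right)^{2} = \left(- \frac{1}{25}\right)^{2} = \frac{1}{625}$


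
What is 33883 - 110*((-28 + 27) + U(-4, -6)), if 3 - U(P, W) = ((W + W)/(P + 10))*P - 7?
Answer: 33773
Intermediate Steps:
U(P, W) = 10 - 2*P*W/(10 + P) (U(P, W) = 3 - (((W + W)/(P + 10))*P - 7) = 3 - (((2*W)/(10 + P))*P - 7) = 3 - ((2*W/(10 + P))*P - 7) = 3 - (2*P*W/(10 + P) - 7) = 3 - (-7 + 2*P*W/(10 + P)) = 3 + (7 - 2*P*W/(10 + P)) = 10 - 2*P*W/(10 + P))
33883 - 110*((-28 + 27) + U(-4, -6)) = 33883 - 110*((-28 + 27) + 2*(50 + 5*(-4) - 1*(-4)*(-6))/(10 - 4)) = 33883 - 110*(-1 + 2*(50 - 20 - 24)/6) = 33883 - 110*(-1 + 2*(1/6)*6) = 33883 - 110*(-1 + 2) = 33883 - 110*1 = 33883 - 110 = 33773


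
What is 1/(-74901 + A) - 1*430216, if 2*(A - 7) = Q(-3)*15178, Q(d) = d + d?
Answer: -51810052449/120428 ≈ -4.3022e+5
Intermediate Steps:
Q(d) = 2*d
A = -45527 (A = 7 + ((2*(-3))*15178)/2 = 7 + (-6*15178)/2 = 7 + (1/2)*(-91068) = 7 - 45534 = -45527)
1/(-74901 + A) - 1*430216 = 1/(-74901 - 45527) - 1*430216 = 1/(-120428) - 430216 = -1/120428 - 430216 = -51810052449/120428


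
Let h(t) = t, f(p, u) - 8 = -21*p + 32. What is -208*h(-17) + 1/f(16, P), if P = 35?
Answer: 1046655/296 ≈ 3536.0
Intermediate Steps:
f(p, u) = 40 - 21*p (f(p, u) = 8 + (-21*p + 32) = 8 + (32 - 21*p) = 40 - 21*p)
-208*h(-17) + 1/f(16, P) = -208*(-17) + 1/(40 - 21*16) = 3536 + 1/(40 - 336) = 3536 + 1/(-296) = 3536 - 1/296 = 1046655/296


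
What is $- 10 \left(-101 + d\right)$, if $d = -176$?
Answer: $2770$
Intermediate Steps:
$- 10 \left(-101 + d\right) = - 10 \left(-101 - 176\right) = \left(-10\right) \left(-277\right) = 2770$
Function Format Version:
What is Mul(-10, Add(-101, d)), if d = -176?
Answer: 2770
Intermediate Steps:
Mul(-10, Add(-101, d)) = Mul(-10, Add(-101, -176)) = Mul(-10, -277) = 2770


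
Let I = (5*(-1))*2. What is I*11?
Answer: -110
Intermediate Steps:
I = -10 (I = -5*2 = -10)
I*11 = -10*11 = -110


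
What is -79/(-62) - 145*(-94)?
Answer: 845139/62 ≈ 13631.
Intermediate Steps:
-79/(-62) - 145*(-94) = -79*(-1/62) + 13630 = 79/62 + 13630 = 845139/62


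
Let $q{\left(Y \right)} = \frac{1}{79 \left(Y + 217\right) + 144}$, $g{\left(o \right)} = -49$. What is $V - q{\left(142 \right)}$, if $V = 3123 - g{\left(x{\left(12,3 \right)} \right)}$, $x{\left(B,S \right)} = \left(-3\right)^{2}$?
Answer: $\frac{90417859}{28505} \approx 3172.0$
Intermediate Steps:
$x{\left(B,S \right)} = 9$
$q{\left(Y \right)} = \frac{1}{17287 + 79 Y}$ ($q{\left(Y \right)} = \frac{1}{79 \left(217 + Y\right) + 144} = \frac{1}{\left(17143 + 79 Y\right) + 144} = \frac{1}{17287 + 79 Y}$)
$V = 3172$ ($V = 3123 - -49 = 3123 + 49 = 3172$)
$V - q{\left(142 \right)} = 3172 - \frac{1}{17287 + 79 \cdot 142} = 3172 - \frac{1}{17287 + 11218} = 3172 - \frac{1}{28505} = \frac{90417859}{28505}$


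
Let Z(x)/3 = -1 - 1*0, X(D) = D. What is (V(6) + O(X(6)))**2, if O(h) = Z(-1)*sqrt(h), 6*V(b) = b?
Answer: 55 - 6*sqrt(6) ≈ 40.303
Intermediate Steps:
V(b) = b/6
Z(x) = -3 (Z(x) = 3*(-1 - 1*0) = 3*(-1 + 0) = 3*(-1) = -3)
O(h) = -3*sqrt(h)
(V(6) + O(X(6)))**2 = ((1/6)*6 - 3*sqrt(6))**2 = (1 - 3*sqrt(6))**2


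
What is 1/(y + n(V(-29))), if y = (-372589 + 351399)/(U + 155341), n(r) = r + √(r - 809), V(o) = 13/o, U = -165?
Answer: -111439692/154305879025 - 72277744*I*√5626/154305879025 ≈ -0.0007222 - 0.035134*I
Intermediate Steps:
n(r) = r + √(-809 + r)
y = -65/476 (y = (-372589 + 351399)/(-165 + 155341) = -21190/155176 = -21190*1/155176 = -65/476 ≈ -0.13655)
1/(y + n(V(-29))) = 1/(-65/476 + (13/(-29) + √(-809 + 13/(-29)))) = 1/(-65/476 + (13*(-1/29) + √(-809 + 13*(-1/29)))) = 1/(-65/476 + (-13/29 + √(-809 - 13/29))) = 1/(-65/476 + (-13/29 + √(-23474/29))) = 1/(-65/476 + (-13/29 + 11*I*√5626/29)) = 1/(-8073/13804 + 11*I*√5626/29)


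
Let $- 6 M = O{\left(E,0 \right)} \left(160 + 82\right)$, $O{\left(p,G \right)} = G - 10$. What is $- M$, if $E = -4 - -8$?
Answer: $- \frac{1210}{3} \approx -403.33$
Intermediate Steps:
$E = 4$ ($E = -4 + 8 = 4$)
$O{\left(p,G \right)} = -10 + G$ ($O{\left(p,G \right)} = G - 10 = -10 + G$)
$M = \frac{1210}{3}$ ($M = - \frac{\left(-10 + 0\right) \left(160 + 82\right)}{6} = - \frac{\left(-10\right) 242}{6} = \left(- \frac{1}{6}\right) \left(-2420\right) = \frac{1210}{3} \approx 403.33$)
$- M = \left(-1\right) \frac{1210}{3} = - \frac{1210}{3}$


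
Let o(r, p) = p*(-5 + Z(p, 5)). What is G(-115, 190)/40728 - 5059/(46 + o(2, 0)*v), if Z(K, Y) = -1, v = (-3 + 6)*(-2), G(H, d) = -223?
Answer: -103026605/936744 ≈ -109.98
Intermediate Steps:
v = -6 (v = 3*(-2) = -6)
o(r, p) = -6*p (o(r, p) = p*(-5 - 1) = p*(-6) = -6*p)
G(-115, 190)/40728 - 5059/(46 + o(2, 0)*v) = -223/40728 - 5059/(46 - 6*0*(-6)) = -223*1/40728 - 5059/(46 + 0*(-6)) = -223/40728 - 5059/(46 + 0) = -223/40728 - 5059/46 = -103026605/936744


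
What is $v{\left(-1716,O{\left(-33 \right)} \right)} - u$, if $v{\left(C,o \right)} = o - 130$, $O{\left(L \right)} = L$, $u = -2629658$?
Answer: $2629495$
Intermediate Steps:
$v{\left(C,o \right)} = -130 + o$
$v{\left(-1716,O{\left(-33 \right)} \right)} - u = \left(-130 - 33\right) - -2629658 = -163 + 2629658 = 2629495$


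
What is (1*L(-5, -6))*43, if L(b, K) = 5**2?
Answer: 1075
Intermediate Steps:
L(b, K) = 25
(1*L(-5, -6))*43 = (1*25)*43 = 25*43 = 1075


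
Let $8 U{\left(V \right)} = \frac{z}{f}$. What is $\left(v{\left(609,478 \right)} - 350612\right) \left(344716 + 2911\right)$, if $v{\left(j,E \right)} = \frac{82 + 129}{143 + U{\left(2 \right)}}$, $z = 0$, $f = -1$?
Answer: $- \frac{17429080925235}{143} \approx -1.2188 \cdot 10^{11}$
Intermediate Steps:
$U{\left(V \right)} = 0$ ($U{\left(V \right)} = \frac{0 \frac{1}{-1}}{8} = \frac{0 \left(-1\right)}{8} = \frac{1}{8} \cdot 0 = 0$)
$v{\left(j,E \right)} = \frac{211}{143}$ ($v{\left(j,E \right)} = \frac{82 + 129}{143 + 0} = \frac{211}{143}$)
$\left(v{\left(609,478 \right)} - 350612\right) \left(344716 + 2911\right) = \left(\frac{211}{143} - 350612\right) \left(344716 + 2911\right) = \left(- \frac{50137305}{143}\right) 347627 = - \frac{17429080925235}{143}$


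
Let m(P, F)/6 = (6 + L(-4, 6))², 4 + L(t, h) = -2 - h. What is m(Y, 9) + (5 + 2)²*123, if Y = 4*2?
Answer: 6243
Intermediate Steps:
L(t, h) = -6 - h (L(t, h) = -4 + (-2 - h) = -6 - h)
Y = 8
m(P, F) = 216 (m(P, F) = 6*(6 + (-6 - 1*6))² = 6*(6 + (-6 - 6))² = 6*(6 - 12)² = 6*(-6)² = 6*36 = 216)
m(Y, 9) + (5 + 2)²*123 = 216 + (5 + 2)²*123 = 216 + 7²*123 = 216 + 49*123 = 216 + 6027 = 6243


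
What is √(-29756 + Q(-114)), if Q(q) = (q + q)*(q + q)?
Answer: 2*√5557 ≈ 149.09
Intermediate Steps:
Q(q) = 4*q² (Q(q) = (2*q)*(2*q) = 4*q²)
√(-29756 + Q(-114)) = √(-29756 + 4*(-114)²) = √(-29756 + 4*12996) = √(-29756 + 51984) = √22228 = 2*√5557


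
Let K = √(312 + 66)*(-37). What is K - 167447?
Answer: -167447 - 111*√42 ≈ -1.6817e+5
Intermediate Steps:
K = -111*√42 (K = √378*(-37) = (3*√42)*(-37) = -111*√42 ≈ -719.36)
K - 167447 = -111*√42 - 167447 = -167447 - 111*√42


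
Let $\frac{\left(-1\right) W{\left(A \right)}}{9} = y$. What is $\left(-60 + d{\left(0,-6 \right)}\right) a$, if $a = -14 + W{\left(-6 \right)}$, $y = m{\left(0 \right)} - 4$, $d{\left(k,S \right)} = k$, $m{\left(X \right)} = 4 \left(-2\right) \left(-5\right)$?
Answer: $20280$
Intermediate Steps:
$m{\left(X \right)} = 40$ ($m{\left(X \right)} = \left(-8\right) \left(-5\right) = 40$)
$y = 36$ ($y = 40 - 4 = 36$)
$W{\left(A \right)} = -324$ ($W{\left(A \right)} = \left(-9\right) 36 = -324$)
$a = -338$ ($a = -14 - 324 = -338$)
$\left(-60 + d{\left(0,-6 \right)}\right) a = \left(-60 + 0\right) \left(-338\right) = \left(-60\right) \left(-338\right) = 20280$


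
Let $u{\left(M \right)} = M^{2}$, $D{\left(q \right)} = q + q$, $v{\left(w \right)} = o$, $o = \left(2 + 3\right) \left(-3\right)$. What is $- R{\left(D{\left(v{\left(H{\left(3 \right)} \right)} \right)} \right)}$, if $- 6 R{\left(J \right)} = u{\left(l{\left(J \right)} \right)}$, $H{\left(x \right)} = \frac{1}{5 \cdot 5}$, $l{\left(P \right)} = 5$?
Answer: $\frac{25}{6} \approx 4.1667$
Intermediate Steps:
$H{\left(x \right)} = \frac{1}{25}$
$o = -15$ ($o = 5 \left(-3\right) = -15$)
$v{\left(w \right)} = -15$
$D{\left(q \right)} = 2 q$
$R{\left(J \right)} = - \frac{25}{6}$ ($R{\left(J \right)} = - \frac{5^{2}}{6} = \left(- \frac{1}{6}\right) 25 = - \frac{25}{6}$)
$- R{\left(D{\left(v{\left(H{\left(3 \right)} \right)} \right)} \right)} = \left(-1\right) \left(- \frac{25}{6}\right) = \frac{25}{6}$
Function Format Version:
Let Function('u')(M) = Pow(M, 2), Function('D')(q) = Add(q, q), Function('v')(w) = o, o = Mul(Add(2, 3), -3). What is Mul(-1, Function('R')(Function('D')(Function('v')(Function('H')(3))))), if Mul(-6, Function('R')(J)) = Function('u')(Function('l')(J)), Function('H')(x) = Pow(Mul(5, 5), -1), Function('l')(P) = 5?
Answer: Rational(25, 6) ≈ 4.1667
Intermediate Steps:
Function('H')(x) = Rational(1, 25) (Function('H')(x) = Pow(25, -1) = Rational(1, 25))
o = -15 (o = Mul(5, -3) = -15)
Function('v')(w) = -15
Function('D')(q) = Mul(2, q)
Function('R')(J) = Rational(-25, 6) (Function('R')(J) = Mul(Rational(-1, 6), Pow(5, 2)) = Mul(Rational(-1, 6), 25) = Rational(-25, 6))
Mul(-1, Function('R')(Function('D')(Function('v')(Function('H')(3))))) = Mul(-1, Rational(-25, 6)) = Rational(25, 6)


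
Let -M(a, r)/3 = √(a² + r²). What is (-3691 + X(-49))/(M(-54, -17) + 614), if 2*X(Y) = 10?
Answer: -2263204/348151 - 11058*√3205/348151 ≈ -8.2988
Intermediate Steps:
X(Y) = 5 (X(Y) = (½)*10 = 5)
M(a, r) = -3*√(a² + r²)
(-3691 + X(-49))/(M(-54, -17) + 614) = (-3691 + 5)/(-3*√((-54)² + (-17)²) + 614) = -3686/(-3*√(2916 + 289) + 614) = -3686/(-3*√3205 + 614) = -3686/(614 - 3*√3205)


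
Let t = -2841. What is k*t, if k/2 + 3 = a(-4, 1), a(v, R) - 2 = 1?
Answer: 0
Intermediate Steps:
a(v, R) = 3 (a(v, R) = 2 + 1 = 3)
k = 0 (k = -6 + 2*3 = -6 + 6 = 0)
k*t = 0*(-2841) = 0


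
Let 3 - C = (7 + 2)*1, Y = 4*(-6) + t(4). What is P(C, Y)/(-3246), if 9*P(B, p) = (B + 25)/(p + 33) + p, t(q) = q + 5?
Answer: 251/525852 ≈ 0.00047732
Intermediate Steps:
t(q) = 5 + q
Y = -15 (Y = 4*(-6) + (5 + 4) = -24 + 9 = -15)
C = -6 (C = 3 - (7 + 2) = 3 - 9 = -6)
P(B, p) = p/9 + (25 + B)/(9*(33 + p)) (P(B, p) = ((B + 25)/(p + 33) + p)/9 = ((25 + B)/(33 + p) + p)/9 = (p + (25 + B)/(33 + p))/9 = p/9 + (25 + B)/(9*(33 + p)))
P(C, Y)/(-3246) = ((25 - 6 + (-15)**2 + 33*(-15))/(9*(33 - 15)))/(-3246) = ((1/9)*(25 - 6 + 225 - 495)/18)*(-1/3246) = ((1/9)*(1/18)*(-251))*(-1/3246) = -251/162*(-1/3246) = 251/525852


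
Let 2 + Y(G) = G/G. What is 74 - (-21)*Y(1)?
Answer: 53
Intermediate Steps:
Y(G) = -1 (Y(G) = -2 + G/G = -2 + 1 = -1)
74 - (-21)*Y(1) = 74 - (-21)*(-1) = 74 - 1*21 = 74 - 21 = 53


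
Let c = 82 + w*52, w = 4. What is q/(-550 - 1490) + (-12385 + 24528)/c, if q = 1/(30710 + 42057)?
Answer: 36051274979/860979144 ≈ 41.872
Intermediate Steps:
c = 290 (c = 82 + 4*52 = 82 + 208 = 290)
q = 1/72767 ≈ 1.3742e-5
q/(-550 - 1490) + (-12385 + 24528)/c = 1/(72767*(-550 - 1490)) + (-12385 + 24528)/290 = (1/72767)/(-2040) + 12143*(1/290) = (1/72767)*(-1/2040) + 12143/290 = -1/148444680 + 12143/290 = 36051274979/860979144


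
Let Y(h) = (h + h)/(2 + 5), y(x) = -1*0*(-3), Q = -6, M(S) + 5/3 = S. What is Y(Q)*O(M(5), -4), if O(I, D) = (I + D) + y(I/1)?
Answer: 8/7 ≈ 1.1429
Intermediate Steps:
M(S) = -5/3 + S
y(x) = 0 (y(x) = 0*(-3) = 0)
Y(h) = 2*h/7 (Y(h) = (2*h)/7 = (2*h)*(⅐) = 2*h/7)
O(I, D) = D + I (O(I, D) = (I + D) + 0 = (D + I) + 0 = D + I)
Y(Q)*O(M(5), -4) = ((2/7)*(-6))*(-4 + (-5/3 + 5)) = -12*(-4 + 10/3)/7 = -12/7*(-⅔) = 8/7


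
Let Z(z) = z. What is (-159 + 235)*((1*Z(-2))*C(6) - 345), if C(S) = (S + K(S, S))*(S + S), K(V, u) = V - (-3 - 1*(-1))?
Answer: -51756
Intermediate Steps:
K(V, u) = 2 + V (K(V, u) = V - (-3 + 1) = V - 1*(-2) = V + 2 = 2 + V)
C(S) = 2*S*(2 + 2*S) (C(S) = (S + (2 + S))*(S + S) = (2 + 2*S)*(2*S) = 2*S*(2 + 2*S))
(-159 + 235)*((1*Z(-2))*C(6) - 345) = (-159 + 235)*((1*(-2))*(4*6*(1 + 6)) - 345) = 76*(-8*6*7 - 345) = 76*(-2*168 - 345) = 76*(-336 - 345) = 76*(-681) = -51756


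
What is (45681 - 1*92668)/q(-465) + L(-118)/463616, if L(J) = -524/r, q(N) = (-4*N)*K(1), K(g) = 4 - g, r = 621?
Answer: -93943196833/11156339520 ≈ -8.4206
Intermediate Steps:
q(N) = -12*N (q(N) = (-4*N)*(4 - 1*1) = (-4*N)*(4 - 1) = -4*N*3 = -12*N)
L(J) = -524/621
(45681 - 1*92668)/q(-465) + L(-118)/463616 = (45681 - 1*92668)/((-12*(-465))) - 524/621/463616 = (45681 - 92668)/5580 - 524/621*1/463616 = -46987*1/5580 - 131/71976384 = -46987/5580 - 131/71976384 = -93943196833/11156339520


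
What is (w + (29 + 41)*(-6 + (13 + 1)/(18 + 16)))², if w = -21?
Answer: 49098049/289 ≈ 1.6989e+5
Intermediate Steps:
(w + (29 + 41)*(-6 + (13 + 1)/(18 + 16)))² = (-21 + (29 + 41)*(-6 + (13 + 1)/(18 + 16)))² = (-21 + 70*(-6 + 14/34))² = (-21 + 70*(-6 + 14*(1/34)))² = (-21 + 70*(-6 + 7/17))² = (-21 + 70*(-95/17))² = (-21 - 6650/17)² = (-7007/17)² = 49098049/289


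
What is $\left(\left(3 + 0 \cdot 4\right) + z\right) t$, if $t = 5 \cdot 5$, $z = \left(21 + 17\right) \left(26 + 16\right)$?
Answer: $39975$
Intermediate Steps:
$z = 1596$ ($z = 38 \cdot 42 = 1596$)
$t = 25$
$\left(\left(3 + 0 \cdot 4\right) + z\right) t = \left(\left(3 + 0 \cdot 4\right) + 1596\right) 25 = \left(\left(3 + 0\right) + 1596\right) 25 = \left(3 + 1596\right) 25 = 1599 \cdot 25 = 39975$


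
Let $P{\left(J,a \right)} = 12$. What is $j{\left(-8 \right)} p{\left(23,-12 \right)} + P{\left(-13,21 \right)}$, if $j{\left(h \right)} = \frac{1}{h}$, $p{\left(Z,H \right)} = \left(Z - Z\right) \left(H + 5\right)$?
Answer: $12$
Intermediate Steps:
$p{\left(Z,H \right)} = 0$ ($p{\left(Z,H \right)} = 0 \left(5 + H\right) = 0$)
$j{\left(-8 \right)} p{\left(23,-12 \right)} + P{\left(-13,21 \right)} = \frac{1}{-8} \cdot 0 + 12 = \left(- \frac{1}{8}\right) 0 + 12 = 0 + 12 = 12$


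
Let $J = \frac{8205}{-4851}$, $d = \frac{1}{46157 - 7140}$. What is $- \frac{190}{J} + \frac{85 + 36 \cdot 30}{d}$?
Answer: $\frac{24863839781}{547} \approx 4.5455 \cdot 10^{7}$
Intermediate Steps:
$d = \frac{1}{39017} \approx 2.563 \cdot 10^{-5}$
$J = - \frac{2735}{1617}$ ($J = 8205 \left(- \frac{1}{4851}\right) = - \frac{2735}{1617} \approx -1.6914$)
$- \frac{190}{J} + \frac{85 + 36 \cdot 30}{d} = - \frac{190}{- \frac{2735}{1617}} + \left(85 + 36 \cdot 30\right) \frac{1}{\frac{1}{39017}} = \left(-190\right) \left(- \frac{1617}{2735}\right) + \left(85 + 1080\right) 39017 = \frac{61446}{547} + 1165 \cdot 39017 = \frac{61446}{547} + 45454805 = \frac{24863839781}{547}$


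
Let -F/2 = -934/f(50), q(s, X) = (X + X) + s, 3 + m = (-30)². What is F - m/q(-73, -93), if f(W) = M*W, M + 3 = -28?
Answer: 453269/200725 ≈ 2.2582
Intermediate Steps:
M = -31 (M = -3 - 28 = -31)
m = 897 (m = -3 + (-30)² = -3 + 900 = 897)
q(s, X) = s + 2*X (q(s, X) = 2*X + s = s + 2*X)
f(W) = -31*W
F = -934/775 (F = -(-1868)/((-31*50)) = -(-1868)/(-1550) = -(-1868)*(-1)/1550 = -2*467/775 = -934/775 ≈ -1.2052)
F - m/q(-73, -93) = -934/775 - 897/(-73 + 2*(-93)) = -934/775 - 897/(-73 - 186) = -934/775 - 897/(-259) = -934/775 - 897*(-1)/259 = -934/775 - 1*(-897/259) = -934/775 + 897/259 = 453269/200725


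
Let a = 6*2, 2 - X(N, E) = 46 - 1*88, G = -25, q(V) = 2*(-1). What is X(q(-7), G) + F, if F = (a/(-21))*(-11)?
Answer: 352/7 ≈ 50.286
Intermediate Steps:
q(V) = -2
X(N, E) = 44 (X(N, E) = 2 - (46 - 1*88) = 2 - (46 - 88) = 2 - 1*(-42) = 2 + 42 = 44)
a = 12
F = 44/7 (F = (12/(-21))*(-11) = -1/21*12*(-11) = -4/7*(-11) = 44/7 ≈ 6.2857)
X(q(-7), G) + F = 44 + 44/7 = 352/7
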